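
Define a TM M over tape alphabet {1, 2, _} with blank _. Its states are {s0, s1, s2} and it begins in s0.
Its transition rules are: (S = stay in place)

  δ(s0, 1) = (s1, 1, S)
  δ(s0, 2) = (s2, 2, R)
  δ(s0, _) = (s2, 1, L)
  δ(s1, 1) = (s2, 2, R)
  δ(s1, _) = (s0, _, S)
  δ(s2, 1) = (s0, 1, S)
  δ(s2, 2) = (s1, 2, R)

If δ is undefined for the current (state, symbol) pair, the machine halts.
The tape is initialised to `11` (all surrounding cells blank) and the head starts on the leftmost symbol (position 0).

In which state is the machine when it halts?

s2

state=s0 head=0 tape=[1]1_   (s0,1)→(s1,1,S)
state=s1 head=0 tape=[1]1_   (s1,1)→(s2,2,R)
state=s2 head=1 tape=2[1]_   (s2,1)→(s0,1,S)
state=s0 head=1 tape=2[1]_   (s0,1)→(s1,1,S)
state=s1 head=1 tape=2[1]_   (s1,1)→(s2,2,R)
state=s2 head=2 tape=22[_]
No transition is defined for (s2, _); M halts in state s2.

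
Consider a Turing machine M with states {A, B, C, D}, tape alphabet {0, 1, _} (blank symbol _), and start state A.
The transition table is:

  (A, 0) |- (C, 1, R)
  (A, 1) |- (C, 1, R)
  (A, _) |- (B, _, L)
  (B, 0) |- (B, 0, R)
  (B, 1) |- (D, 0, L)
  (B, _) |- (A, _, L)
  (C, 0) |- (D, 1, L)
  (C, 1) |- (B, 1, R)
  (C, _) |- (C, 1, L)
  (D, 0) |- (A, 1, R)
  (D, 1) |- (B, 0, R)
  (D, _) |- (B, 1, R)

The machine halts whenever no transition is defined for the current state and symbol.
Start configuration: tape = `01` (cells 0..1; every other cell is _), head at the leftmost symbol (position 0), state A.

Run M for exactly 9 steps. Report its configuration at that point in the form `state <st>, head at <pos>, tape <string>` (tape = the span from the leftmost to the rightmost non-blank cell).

state B, head at 3, tape 100

state=A head=0 tape=[0]1__   (A,0)→(C,1,R)
state=C head=1 tape=1[1]__   (C,1)→(B,1,R)
state=B head=2 tape=11[_]_   (B,_)→(A,_,L)
state=A head=1 tape=1[1]__   (A,1)→(C,1,R)
state=C head=2 tape=11[_]_   (C,_)→(C,1,L)
state=C head=1 tape=1[1]1_   (C,1)→(B,1,R)
state=B head=2 tape=11[1]_   (B,1)→(D,0,L)
state=D head=1 tape=1[1]0_   (D,1)→(B,0,R)
state=B head=2 tape=10[0]_   (B,0)→(B,0,R)
state=B head=3 tape=100[_]
After 9 steps: state B, head at 3, tape 100.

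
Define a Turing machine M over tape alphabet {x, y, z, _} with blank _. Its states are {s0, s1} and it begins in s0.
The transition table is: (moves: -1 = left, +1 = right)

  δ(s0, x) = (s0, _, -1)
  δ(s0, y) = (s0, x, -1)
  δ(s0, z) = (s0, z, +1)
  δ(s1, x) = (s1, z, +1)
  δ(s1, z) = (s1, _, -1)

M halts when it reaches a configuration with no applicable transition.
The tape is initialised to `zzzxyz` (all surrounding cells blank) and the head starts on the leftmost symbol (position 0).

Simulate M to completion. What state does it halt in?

s0 | [z]zzxyz   read z → write z, move +1, go to s0
s0 | z[z]zxyz   read z → write z, move +1, go to s0
s0 | zz[z]xyz   read z → write z, move +1, go to s0
s0 | zzz[x]yz   read x → write _, move -1, go to s0
s0 | zz[z]_yz   read z → write z, move +1, go to s0
s0 | zzz[_]yz
No transition is defined for (s0, _); M halts in state s0.

s0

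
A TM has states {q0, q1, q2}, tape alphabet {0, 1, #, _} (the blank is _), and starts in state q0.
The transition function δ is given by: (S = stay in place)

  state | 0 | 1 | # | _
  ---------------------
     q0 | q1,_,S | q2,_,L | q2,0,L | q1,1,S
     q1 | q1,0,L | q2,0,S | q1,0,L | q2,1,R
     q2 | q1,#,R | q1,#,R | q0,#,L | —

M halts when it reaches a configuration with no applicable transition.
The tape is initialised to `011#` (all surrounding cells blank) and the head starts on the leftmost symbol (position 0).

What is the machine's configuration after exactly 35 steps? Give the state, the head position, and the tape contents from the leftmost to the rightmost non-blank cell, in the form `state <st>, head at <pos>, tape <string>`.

state q1, head at -3, tape #000000

state=q0 head=0 tape=___[0]11#   (q0,0)→(q1,_,S)
state=q1 head=0 tape=___[_]11#   (q1,_)→(q2,1,R)
state=q2 head=1 tape=___1[1]1#   (q2,1)→(q1,#,R)
state=q1 head=2 tape=___1#[1]#   (q1,1)→(q2,0,S)
state=q2 head=2 tape=___1#[0]#   (q2,0)→(q1,#,R)
state=q1 head=3 tape=___1##[#]   (q1,#)→(q1,0,L)
state=q1 head=2 tape=___1#[#]0   (q1,#)→(q1,0,L)
state=q1 head=1 tape=___1[#]00   (q1,#)→(q1,0,L)
state=q1 head=0 tape=___[1]000   (q1,1)→(q2,0,S)
state=q2 head=0 tape=___[0]000   (q2,0)→(q1,#,R)
state=q1 head=1 tape=___#[0]00   (q1,0)→(q1,0,L)
state=q1 head=0 tape=___[#]000   (q1,#)→(q1,0,L)
state=q1 head=-1 tape=__[_]0000   (q1,_)→(q2,1,R)
state=q2 head=0 tape=__1[0]000   (q2,0)→(q1,#,R)
state=q1 head=1 tape=__1#[0]00   (q1,0)→(q1,0,L)
state=q1 head=0 tape=__1[#]000   (q1,#)→(q1,0,L)
state=q1 head=-1 tape=__[1]0000   (q1,1)→(q2,0,S)
state=q2 head=-1 tape=__[0]0000   (q2,0)→(q1,#,R)
state=q1 head=0 tape=__#[0]000   (q1,0)→(q1,0,L)
state=q1 head=-1 tape=__[#]0000   (q1,#)→(q1,0,L)
state=q1 head=-2 tape=_[_]00000   (q1,_)→(q2,1,R)
state=q2 head=-1 tape=_1[0]0000   (q2,0)→(q1,#,R)
state=q1 head=0 tape=_1#[0]000   (q1,0)→(q1,0,L)
state=q1 head=-1 tape=_1[#]0000   (q1,#)→(q1,0,L)
state=q1 head=-2 tape=_[1]00000   (q1,1)→(q2,0,S)
state=q2 head=-2 tape=_[0]00000   (q2,0)→(q1,#,R)
state=q1 head=-1 tape=_#[0]0000   (q1,0)→(q1,0,L)
state=q1 head=-2 tape=_[#]00000   (q1,#)→(q1,0,L)
state=q1 head=-3 tape=[_]000000   (q1,_)→(q2,1,R)
state=q2 head=-2 tape=1[0]00000   (q2,0)→(q1,#,R)
state=q1 head=-1 tape=1#[0]0000   (q1,0)→(q1,0,L)
state=q1 head=-2 tape=1[#]00000   (q1,#)→(q1,0,L)
state=q1 head=-3 tape=[1]000000   (q1,1)→(q2,0,S)
state=q2 head=-3 tape=[0]000000   (q2,0)→(q1,#,R)
state=q1 head=-2 tape=#[0]00000   (q1,0)→(q1,0,L)
state=q1 head=-3 tape=[#]000000
After 35 steps: state q1, head at -3, tape #000000.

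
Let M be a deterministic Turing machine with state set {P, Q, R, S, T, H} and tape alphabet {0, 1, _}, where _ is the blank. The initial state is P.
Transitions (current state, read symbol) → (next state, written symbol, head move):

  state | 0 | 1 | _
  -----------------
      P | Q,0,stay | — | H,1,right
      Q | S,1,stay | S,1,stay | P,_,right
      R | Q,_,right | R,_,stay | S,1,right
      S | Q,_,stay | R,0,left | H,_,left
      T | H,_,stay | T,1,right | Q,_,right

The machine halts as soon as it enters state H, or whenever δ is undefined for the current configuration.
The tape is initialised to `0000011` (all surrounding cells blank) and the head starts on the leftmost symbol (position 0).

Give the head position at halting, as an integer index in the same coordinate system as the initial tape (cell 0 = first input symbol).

5

state=P head=0 tape=_[0]000011   (P,0)→(Q,0,stay)
state=Q head=0 tape=_[0]000011   (Q,0)→(S,1,stay)
state=S head=0 tape=_[1]000011   (S,1)→(R,0,left)
state=R head=-1 tape=[_]0000011   (R,_)→(S,1,right)
state=S head=0 tape=1[0]000011   (S,0)→(Q,_,stay)
state=Q head=0 tape=1[_]000011   (Q,_)→(P,_,right)
state=P head=1 tape=1_[0]00011   (P,0)→(Q,0,stay)
state=Q head=1 tape=1_[0]00011   (Q,0)→(S,1,stay)
state=S head=1 tape=1_[1]00011   (S,1)→(R,0,left)
state=R head=0 tape=1[_]000011   (R,_)→(S,1,right)
state=S head=1 tape=11[0]00011   (S,0)→(Q,_,stay)
state=Q head=1 tape=11[_]00011   (Q,_)→(P,_,right)
state=P head=2 tape=11_[0]0011   (P,0)→(Q,0,stay)
state=Q head=2 tape=11_[0]0011   (Q,0)→(S,1,stay)
state=S head=2 tape=11_[1]0011   (S,1)→(R,0,left)
state=R head=1 tape=11[_]00011   (R,_)→(S,1,right)
state=S head=2 tape=111[0]0011   (S,0)→(Q,_,stay)
state=Q head=2 tape=111[_]0011   (Q,_)→(P,_,right)
state=P head=3 tape=111_[0]011   (P,0)→(Q,0,stay)
state=Q head=3 tape=111_[0]011   (Q,0)→(S,1,stay)
state=S head=3 tape=111_[1]011   (S,1)→(R,0,left)
state=R head=2 tape=111[_]0011   (R,_)→(S,1,right)
state=S head=3 tape=1111[0]011   (S,0)→(Q,_,stay)
state=Q head=3 tape=1111[_]011   (Q,_)→(P,_,right)
state=P head=4 tape=1111_[0]11   (P,0)→(Q,0,stay)
state=Q head=4 tape=1111_[0]11   (Q,0)→(S,1,stay)
state=S head=4 tape=1111_[1]11   (S,1)→(R,0,left)
state=R head=3 tape=1111[_]011   (R,_)→(S,1,right)
state=S head=4 tape=11111[0]11   (S,0)→(Q,_,stay)
state=Q head=4 tape=11111[_]11   (Q,_)→(P,_,right)
state=P head=5 tape=11111_[1]1
At halt the head is at cell 5.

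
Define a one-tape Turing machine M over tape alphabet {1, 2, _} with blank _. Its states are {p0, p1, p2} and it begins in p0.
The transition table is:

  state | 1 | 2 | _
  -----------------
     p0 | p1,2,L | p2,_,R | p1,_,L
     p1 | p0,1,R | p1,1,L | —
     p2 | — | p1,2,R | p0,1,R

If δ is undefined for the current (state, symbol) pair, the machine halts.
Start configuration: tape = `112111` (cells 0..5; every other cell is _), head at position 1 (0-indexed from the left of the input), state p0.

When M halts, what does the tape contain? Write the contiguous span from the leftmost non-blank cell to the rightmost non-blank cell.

1_21_1

p0 | 1[1]2111   read 1 → write 2, move L, go to p1
p1 | [1]22111   read 1 → write 1, move R, go to p0
p0 | 1[2]2111   read 2 → write _, move R, go to p2
p2 | 1_[2]111   read 2 → write 2, move R, go to p1
p1 | 1_2[1]11   read 1 → write 1, move R, go to p0
p0 | 1_21[1]1   read 1 → write 2, move L, go to p1
p1 | 1_2[1]21   read 1 → write 1, move R, go to p0
p0 | 1_21[2]1   read 2 → write _, move R, go to p2
p2 | 1_21_[1]
The non-blank tape span at halt is 1_21_1.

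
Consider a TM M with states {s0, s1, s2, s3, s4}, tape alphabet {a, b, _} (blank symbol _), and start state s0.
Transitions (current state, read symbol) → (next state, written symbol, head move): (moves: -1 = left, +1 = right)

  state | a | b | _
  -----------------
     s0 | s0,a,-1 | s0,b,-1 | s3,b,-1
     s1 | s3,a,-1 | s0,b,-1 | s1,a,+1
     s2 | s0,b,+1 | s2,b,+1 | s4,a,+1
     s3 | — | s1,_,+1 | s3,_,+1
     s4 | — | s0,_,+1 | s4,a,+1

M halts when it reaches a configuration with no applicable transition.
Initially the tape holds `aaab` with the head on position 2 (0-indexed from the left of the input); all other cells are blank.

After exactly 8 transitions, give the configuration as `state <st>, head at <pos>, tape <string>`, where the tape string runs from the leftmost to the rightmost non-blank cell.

state=s0 head=2 tape=__aa[a]b   (s0,a)→(s0,a,-1)
state=s0 head=1 tape=__a[a]ab   (s0,a)→(s0,a,-1)
state=s0 head=0 tape=__[a]aab   (s0,a)→(s0,a,-1)
state=s0 head=-1 tape=_[_]aaab   (s0,_)→(s3,b,-1)
state=s3 head=-2 tape=[_]baaab   (s3,_)→(s3,_,+1)
state=s3 head=-1 tape=_[b]aaab   (s3,b)→(s1,_,+1)
state=s1 head=0 tape=__[a]aab   (s1,a)→(s3,a,-1)
state=s3 head=-1 tape=_[_]aaab   (s3,_)→(s3,_,+1)
state=s3 head=0 tape=__[a]aab
After 8 steps: state s3, head at 0, tape aaab.

state s3, head at 0, tape aaab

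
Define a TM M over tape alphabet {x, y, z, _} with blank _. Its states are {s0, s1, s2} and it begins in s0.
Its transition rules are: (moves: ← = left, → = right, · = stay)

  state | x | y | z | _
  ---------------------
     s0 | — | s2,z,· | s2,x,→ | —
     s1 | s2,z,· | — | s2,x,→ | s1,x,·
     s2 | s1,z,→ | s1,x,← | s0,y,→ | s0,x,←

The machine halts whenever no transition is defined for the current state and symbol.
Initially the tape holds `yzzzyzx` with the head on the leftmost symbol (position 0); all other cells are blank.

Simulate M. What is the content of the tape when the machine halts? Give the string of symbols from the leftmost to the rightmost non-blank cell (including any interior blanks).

s0 | [y]zzzyzx   read y → write z, move ·, go to s2
s2 | [z]zzzyzx   read z → write y, move →, go to s0
s0 | y[z]zzyzx   read z → write x, move →, go to s2
s2 | yx[z]zyzx   read z → write y, move →, go to s0
s0 | yxy[z]yzx   read z → write x, move →, go to s2
s2 | yxyx[y]zx   read y → write x, move ←, go to s1
s1 | yxy[x]xzx   read x → write z, move ·, go to s2
s2 | yxy[z]xzx   read z → write y, move →, go to s0
s0 | yxyy[x]zx
The non-blank tape span at halt is yxyyxzx.

yxyyxzx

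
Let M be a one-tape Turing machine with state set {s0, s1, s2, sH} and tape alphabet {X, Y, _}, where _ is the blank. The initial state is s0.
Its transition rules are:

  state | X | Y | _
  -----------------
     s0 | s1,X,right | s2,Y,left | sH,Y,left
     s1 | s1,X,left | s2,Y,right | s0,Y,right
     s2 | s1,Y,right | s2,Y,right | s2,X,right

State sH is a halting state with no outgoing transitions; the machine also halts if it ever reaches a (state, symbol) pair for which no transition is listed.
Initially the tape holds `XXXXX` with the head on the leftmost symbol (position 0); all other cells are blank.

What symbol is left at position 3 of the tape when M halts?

s0 | _[X]XXXX__   read X → write X, move right, go to s1
s1 | _X[X]XXX__   read X → write X, move left, go to s1
s1 | _[X]XXXX__   read X → write X, move left, go to s1
s1 | [_]XXXXX__   read _ → write Y, move right, go to s0
s0 | Y[X]XXXX__   read X → write X, move right, go to s1
s1 | YX[X]XXX__   read X → write X, move left, go to s1
s1 | Y[X]XXXX__   read X → write X, move left, go to s1
s1 | [Y]XXXXX__   read Y → write Y, move right, go to s2
s2 | Y[X]XXXX__   read X → write Y, move right, go to s1
s1 | YY[X]XXX__   read X → write X, move left, go to s1
s1 | Y[Y]XXXX__   read Y → write Y, move right, go to s2
s2 | YY[X]XXX__   read X → write Y, move right, go to s1
s1 | YYY[X]XX__   read X → write X, move left, go to s1
s1 | YY[Y]XXX__   read Y → write Y, move right, go to s2
s2 | YYY[X]XX__   read X → write Y, move right, go to s1
s1 | YYYY[X]X__   read X → write X, move left, go to s1
s1 | YYY[Y]XX__   read Y → write Y, move right, go to s2
s2 | YYYY[X]X__   read X → write Y, move right, go to s1
s1 | YYYYY[X]__   read X → write X, move left, go to s1
s1 | YYYY[Y]X__   read Y → write Y, move right, go to s2
s2 | YYYYY[X]__   read X → write Y, move right, go to s1
s1 | YYYYYY[_]_   read _ → write Y, move right, go to s0
s0 | YYYYYYY[_]   read _ → write Y, move left, go to sH
sH | YYYYYY[Y]Y
Cell 3 holds Y when M halts.

Y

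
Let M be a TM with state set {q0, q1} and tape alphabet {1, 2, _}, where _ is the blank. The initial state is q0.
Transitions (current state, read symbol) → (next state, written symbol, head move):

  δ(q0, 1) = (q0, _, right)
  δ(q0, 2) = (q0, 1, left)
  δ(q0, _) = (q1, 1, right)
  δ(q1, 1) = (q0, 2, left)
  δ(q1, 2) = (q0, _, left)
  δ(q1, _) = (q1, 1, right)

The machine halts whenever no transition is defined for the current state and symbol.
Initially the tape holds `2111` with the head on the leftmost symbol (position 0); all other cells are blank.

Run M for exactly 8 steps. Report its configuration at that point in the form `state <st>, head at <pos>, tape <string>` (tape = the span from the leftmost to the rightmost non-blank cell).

state q0, head at 0, tape 2111

q0 | _[2]111   read 2 → write 1, move left, go to q0
q0 | [_]1111   read _ → write 1, move right, go to q1
q1 | 1[1]111   read 1 → write 2, move left, go to q0
q0 | [1]2111   read 1 → write _, move right, go to q0
q0 | _[2]111   read 2 → write 1, move left, go to q0
q0 | [_]1111   read _ → write 1, move right, go to q1
q1 | 1[1]111   read 1 → write 2, move left, go to q0
q0 | [1]2111   read 1 → write _, move right, go to q0
q0 | _[2]111
After 8 steps: state q0, head at 0, tape 2111.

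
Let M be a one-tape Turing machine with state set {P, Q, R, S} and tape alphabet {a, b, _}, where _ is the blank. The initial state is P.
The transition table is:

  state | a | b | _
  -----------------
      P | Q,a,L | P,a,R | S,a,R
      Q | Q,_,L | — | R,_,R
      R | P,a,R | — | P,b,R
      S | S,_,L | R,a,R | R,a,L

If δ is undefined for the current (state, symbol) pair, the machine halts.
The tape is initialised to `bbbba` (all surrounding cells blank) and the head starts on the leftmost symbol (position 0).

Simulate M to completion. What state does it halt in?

Q

state=P head=0 tape=_[b]bbba   (P,b)→(P,a,R)
state=P head=1 tape=_a[b]bba   (P,b)→(P,a,R)
state=P head=2 tape=_aa[b]ba   (P,b)→(P,a,R)
state=P head=3 tape=_aaa[b]a   (P,b)→(P,a,R)
state=P head=4 tape=_aaaa[a]   (P,a)→(Q,a,L)
state=Q head=3 tape=_aaa[a]a   (Q,a)→(Q,_,L)
state=Q head=2 tape=_aa[a]_a   (Q,a)→(Q,_,L)
state=Q head=1 tape=_a[a]__a   (Q,a)→(Q,_,L)
state=Q head=0 tape=_[a]___a   (Q,a)→(Q,_,L)
state=Q head=-1 tape=[_]____a   (Q,_)→(R,_,R)
state=R head=0 tape=_[_]___a   (R,_)→(P,b,R)
state=P head=1 tape=_b[_]__a   (P,_)→(S,a,R)
state=S head=2 tape=_ba[_]_a   (S,_)→(R,a,L)
state=R head=1 tape=_b[a]a_a   (R,a)→(P,a,R)
state=P head=2 tape=_ba[a]_a   (P,a)→(Q,a,L)
state=Q head=1 tape=_b[a]a_a   (Q,a)→(Q,_,L)
state=Q head=0 tape=_[b]_a_a
No transition is defined for (Q, b); M halts in state Q.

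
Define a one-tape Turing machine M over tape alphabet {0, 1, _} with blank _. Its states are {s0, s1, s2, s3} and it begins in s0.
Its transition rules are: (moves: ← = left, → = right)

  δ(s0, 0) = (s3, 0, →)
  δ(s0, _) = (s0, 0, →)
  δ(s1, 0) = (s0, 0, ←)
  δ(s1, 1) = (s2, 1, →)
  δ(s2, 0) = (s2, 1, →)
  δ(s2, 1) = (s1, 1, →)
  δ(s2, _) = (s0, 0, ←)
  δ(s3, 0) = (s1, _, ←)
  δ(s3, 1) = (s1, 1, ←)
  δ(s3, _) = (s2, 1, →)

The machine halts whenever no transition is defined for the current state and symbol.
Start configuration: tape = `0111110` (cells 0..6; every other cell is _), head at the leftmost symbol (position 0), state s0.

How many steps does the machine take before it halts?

state=s0 head=0 tape=__[0]111110   (s0,0)→(s3,0,→)
state=s3 head=1 tape=__0[1]11110   (s3,1)→(s1,1,←)
state=s1 head=0 tape=__[0]111110   (s1,0)→(s0,0,←)
state=s0 head=-1 tape=_[_]0111110   (s0,_)→(s0,0,→)
state=s0 head=0 tape=_0[0]111110   (s0,0)→(s3,0,→)
state=s3 head=1 tape=_00[1]11110   (s3,1)→(s1,1,←)
state=s1 head=0 tape=_0[0]111110   (s1,0)→(s0,0,←)
state=s0 head=-1 tape=_[0]0111110   (s0,0)→(s3,0,→)
state=s3 head=0 tape=_0[0]111110   (s3,0)→(s1,_,←)
state=s1 head=-1 tape=_[0]_111110   (s1,0)→(s0,0,←)
state=s0 head=-2 tape=[_]0_111110   (s0,_)→(s0,0,→)
state=s0 head=-1 tape=0[0]_111110   (s0,0)→(s3,0,→)
state=s3 head=0 tape=00[_]111110   (s3,_)→(s2,1,→)
state=s2 head=1 tape=001[1]11110   (s2,1)→(s1,1,→)
state=s1 head=2 tape=0011[1]1110   (s1,1)→(s2,1,→)
state=s2 head=3 tape=00111[1]110   (s2,1)→(s1,1,→)
state=s1 head=4 tape=001111[1]10   (s1,1)→(s2,1,→)
state=s2 head=5 tape=0011111[1]0   (s2,1)→(s1,1,→)
state=s1 head=6 tape=00111111[0]   (s1,0)→(s0,0,←)
state=s0 head=5 tape=0011111[1]0
M halts after 19 transitions.

19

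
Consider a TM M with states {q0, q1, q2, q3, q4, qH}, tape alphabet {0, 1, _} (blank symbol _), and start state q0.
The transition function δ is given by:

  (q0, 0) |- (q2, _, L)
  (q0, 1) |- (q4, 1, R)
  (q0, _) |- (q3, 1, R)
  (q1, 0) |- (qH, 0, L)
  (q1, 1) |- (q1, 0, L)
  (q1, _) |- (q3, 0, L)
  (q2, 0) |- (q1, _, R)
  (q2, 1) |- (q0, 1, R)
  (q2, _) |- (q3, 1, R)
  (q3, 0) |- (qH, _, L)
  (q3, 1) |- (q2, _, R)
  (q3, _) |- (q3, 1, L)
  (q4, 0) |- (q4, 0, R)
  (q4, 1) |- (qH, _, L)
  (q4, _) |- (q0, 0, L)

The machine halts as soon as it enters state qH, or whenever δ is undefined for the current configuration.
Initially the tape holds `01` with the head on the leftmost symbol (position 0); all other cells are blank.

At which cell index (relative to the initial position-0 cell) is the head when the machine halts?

state=q0 head=0 tape=_[0]1__   (q0,0)→(q2,_,L)
state=q2 head=-1 tape=[_]_1__   (q2,_)→(q3,1,R)
state=q3 head=0 tape=1[_]1__   (q3,_)→(q3,1,L)
state=q3 head=-1 tape=[1]11__   (q3,1)→(q2,_,R)
state=q2 head=0 tape=_[1]1__   (q2,1)→(q0,1,R)
state=q0 head=1 tape=_1[1]__   (q0,1)→(q4,1,R)
state=q4 head=2 tape=_11[_]_   (q4,_)→(q0,0,L)
state=q0 head=1 tape=_1[1]0_   (q0,1)→(q4,1,R)
state=q4 head=2 tape=_11[0]_   (q4,0)→(q4,0,R)
state=q4 head=3 tape=_110[_]   (q4,_)→(q0,0,L)
state=q0 head=2 tape=_11[0]0   (q0,0)→(q2,_,L)
state=q2 head=1 tape=_1[1]_0   (q2,1)→(q0,1,R)
state=q0 head=2 tape=_11[_]0   (q0,_)→(q3,1,R)
state=q3 head=3 tape=_111[0]   (q3,0)→(qH,_,L)
state=qH head=2 tape=_11[1]_
At halt the head is at cell 2.

2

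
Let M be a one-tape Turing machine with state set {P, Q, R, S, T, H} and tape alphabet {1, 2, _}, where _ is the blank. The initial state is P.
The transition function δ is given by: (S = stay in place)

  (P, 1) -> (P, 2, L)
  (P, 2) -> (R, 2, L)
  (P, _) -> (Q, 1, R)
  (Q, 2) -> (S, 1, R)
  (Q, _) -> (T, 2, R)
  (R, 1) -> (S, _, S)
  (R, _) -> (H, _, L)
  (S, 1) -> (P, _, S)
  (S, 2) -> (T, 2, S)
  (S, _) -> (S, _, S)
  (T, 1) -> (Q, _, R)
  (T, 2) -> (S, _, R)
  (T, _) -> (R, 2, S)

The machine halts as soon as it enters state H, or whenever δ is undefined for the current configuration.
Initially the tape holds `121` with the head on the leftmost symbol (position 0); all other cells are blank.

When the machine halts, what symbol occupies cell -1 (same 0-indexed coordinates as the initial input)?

state=P head=0 tape=_[1]21__   (P,1)→(P,2,L)
state=P head=-1 tape=[_]221__   (P,_)→(Q,1,R)
state=Q head=0 tape=1[2]21__   (Q,2)→(S,1,R)
state=S head=1 tape=11[2]1__   (S,2)→(T,2,S)
state=T head=1 tape=11[2]1__   (T,2)→(S,_,R)
state=S head=2 tape=11_[1]__   (S,1)→(P,_,S)
state=P head=2 tape=11_[_]__   (P,_)→(Q,1,R)
state=Q head=3 tape=11_1[_]_   (Q,_)→(T,2,R)
state=T head=4 tape=11_12[_]   (T,_)→(R,2,S)
state=R head=4 tape=11_12[2]
Cell -1 holds 1 when M halts.

1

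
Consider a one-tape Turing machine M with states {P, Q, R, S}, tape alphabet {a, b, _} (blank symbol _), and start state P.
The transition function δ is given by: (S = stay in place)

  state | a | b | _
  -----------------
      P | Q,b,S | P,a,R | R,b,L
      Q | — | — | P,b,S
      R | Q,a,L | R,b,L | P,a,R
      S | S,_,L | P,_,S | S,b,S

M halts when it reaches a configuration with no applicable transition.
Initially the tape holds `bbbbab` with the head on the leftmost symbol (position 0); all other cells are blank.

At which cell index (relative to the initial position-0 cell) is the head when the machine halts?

state=P head=0 tape=[b]bbbab   (P,b)→(P,a,R)
state=P head=1 tape=a[b]bbab   (P,b)→(P,a,R)
state=P head=2 tape=aa[b]bab   (P,b)→(P,a,R)
state=P head=3 tape=aaa[b]ab   (P,b)→(P,a,R)
state=P head=4 tape=aaaa[a]b   (P,a)→(Q,b,S)
state=Q head=4 tape=aaaa[b]b
At halt the head is at cell 4.

4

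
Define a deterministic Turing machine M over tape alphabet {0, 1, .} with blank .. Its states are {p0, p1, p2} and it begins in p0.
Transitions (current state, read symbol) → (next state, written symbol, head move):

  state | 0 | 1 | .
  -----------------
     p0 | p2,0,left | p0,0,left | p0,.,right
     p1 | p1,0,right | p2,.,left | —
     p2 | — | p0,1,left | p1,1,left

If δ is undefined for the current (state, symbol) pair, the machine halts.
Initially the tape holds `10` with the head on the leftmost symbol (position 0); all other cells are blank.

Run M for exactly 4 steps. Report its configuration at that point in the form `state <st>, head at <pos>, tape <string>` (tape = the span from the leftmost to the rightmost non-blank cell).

state p1, head at -2, tape 100

state=p0 head=0 tape=..[1]0   (p0,1)→(p0,0,left)
state=p0 head=-1 tape=.[.]00   (p0,.)→(p0,.,right)
state=p0 head=0 tape=..[0]0   (p0,0)→(p2,0,left)
state=p2 head=-1 tape=.[.]00   (p2,.)→(p1,1,left)
state=p1 head=-2 tape=[.]100
After 4 steps: state p1, head at -2, tape 100.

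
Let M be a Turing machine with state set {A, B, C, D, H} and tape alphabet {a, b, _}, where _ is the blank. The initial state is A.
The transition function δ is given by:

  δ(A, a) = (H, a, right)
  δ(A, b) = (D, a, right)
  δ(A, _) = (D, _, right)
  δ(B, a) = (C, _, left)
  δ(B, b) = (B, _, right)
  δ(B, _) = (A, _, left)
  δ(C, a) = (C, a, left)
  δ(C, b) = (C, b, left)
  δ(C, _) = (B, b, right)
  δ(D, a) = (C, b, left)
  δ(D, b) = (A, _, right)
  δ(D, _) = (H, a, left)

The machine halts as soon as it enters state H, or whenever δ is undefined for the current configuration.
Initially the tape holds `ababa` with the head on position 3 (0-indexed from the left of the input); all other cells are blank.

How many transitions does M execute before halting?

14

state=A head=3 tape=__aba[b]a   (A,b)→(D,a,right)
state=D head=4 tape=__abaa[a]   (D,a)→(C,b,left)
state=C head=3 tape=__aba[a]b   (C,a)→(C,a,left)
state=C head=2 tape=__ab[a]ab   (C,a)→(C,a,left)
state=C head=1 tape=__a[b]aab   (C,b)→(C,b,left)
state=C head=0 tape=__[a]baab   (C,a)→(C,a,left)
state=C head=-1 tape=_[_]abaab   (C,_)→(B,b,right)
state=B head=0 tape=_b[a]baab   (B,a)→(C,_,left)
state=C head=-1 tape=_[b]_baab   (C,b)→(C,b,left)
state=C head=-2 tape=[_]b_baab   (C,_)→(B,b,right)
state=B head=-1 tape=b[b]_baab   (B,b)→(B,_,right)
state=B head=0 tape=b_[_]baab   (B,_)→(A,_,left)
state=A head=-1 tape=b[_]_baab   (A,_)→(D,_,right)
state=D head=0 tape=b_[_]baab   (D,_)→(H,a,left)
state=H head=-1 tape=b[_]abaab
M halts after 14 transitions.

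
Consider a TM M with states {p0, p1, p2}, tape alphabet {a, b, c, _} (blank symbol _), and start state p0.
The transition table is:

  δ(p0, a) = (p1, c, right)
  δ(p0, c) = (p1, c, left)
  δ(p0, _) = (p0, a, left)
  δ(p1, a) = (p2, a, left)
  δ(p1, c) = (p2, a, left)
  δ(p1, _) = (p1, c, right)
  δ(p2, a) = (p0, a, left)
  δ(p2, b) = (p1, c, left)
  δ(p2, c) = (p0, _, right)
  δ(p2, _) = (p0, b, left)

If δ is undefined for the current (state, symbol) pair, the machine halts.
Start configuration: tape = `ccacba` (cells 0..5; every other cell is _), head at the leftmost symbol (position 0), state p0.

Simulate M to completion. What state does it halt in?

p0 | _[c]cacba   read c → write c, move left, go to p1
p1 | [_]ccacba   read _ → write c, move right, go to p1
p1 | c[c]cacba   read c → write a, move left, go to p2
p2 | [c]acacba   read c → write _, move right, go to p0
p0 | _[a]cacba   read a → write c, move right, go to p1
p1 | _c[c]acba   read c → write a, move left, go to p2
p2 | _[c]aacba   read c → write _, move right, go to p0
p0 | __[a]acba   read a → write c, move right, go to p1
p1 | __c[a]cba   read a → write a, move left, go to p2
p2 | __[c]acba   read c → write _, move right, go to p0
p0 | ___[a]cba   read a → write c, move right, go to p1
p1 | ___c[c]ba   read c → write a, move left, go to p2
p2 | ___[c]aba   read c → write _, move right, go to p0
p0 | ____[a]ba   read a → write c, move right, go to p1
p1 | ____c[b]a
No transition is defined for (p1, b); M halts in state p1.

p1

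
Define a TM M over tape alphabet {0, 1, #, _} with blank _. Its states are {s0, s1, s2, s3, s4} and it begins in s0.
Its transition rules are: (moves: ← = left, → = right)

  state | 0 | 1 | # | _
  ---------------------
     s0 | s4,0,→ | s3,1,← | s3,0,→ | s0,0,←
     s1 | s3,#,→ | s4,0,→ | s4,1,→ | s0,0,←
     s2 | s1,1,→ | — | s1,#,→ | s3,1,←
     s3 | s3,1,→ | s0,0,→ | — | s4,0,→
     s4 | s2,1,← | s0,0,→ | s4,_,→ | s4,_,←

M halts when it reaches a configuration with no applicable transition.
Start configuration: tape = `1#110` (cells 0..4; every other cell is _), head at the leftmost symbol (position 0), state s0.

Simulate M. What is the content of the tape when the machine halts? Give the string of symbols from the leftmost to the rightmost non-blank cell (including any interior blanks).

s0 | _[1]#110_   read 1 → write 1, move ←, go to s3
s3 | [_]1#110_   read _ → write 0, move →, go to s4
s4 | 0[1]#110_   read 1 → write 0, move →, go to s0
s0 | 00[#]110_   read # → write 0, move →, go to s3
s3 | 000[1]10_   read 1 → write 0, move →, go to s0
s0 | 0000[1]0_   read 1 → write 1, move ←, go to s3
s3 | 000[0]10_   read 0 → write 1, move →, go to s3
s3 | 0001[1]0_   read 1 → write 0, move →, go to s0
s0 | 00010[0]_   read 0 → write 0, move →, go to s4
s4 | 000100[_]   read _ → write _, move ←, go to s4
s4 | 00010[0]_   read 0 → write 1, move ←, go to s2
s2 | 0001[0]1_   read 0 → write 1, move →, go to s1
s1 | 00011[1]_   read 1 → write 0, move →, go to s4
s4 | 000110[_]   read _ → write _, move ←, go to s4
s4 | 00011[0]_   read 0 → write 1, move ←, go to s2
s2 | 0001[1]1_
The non-blank tape span at halt is 000111.

000111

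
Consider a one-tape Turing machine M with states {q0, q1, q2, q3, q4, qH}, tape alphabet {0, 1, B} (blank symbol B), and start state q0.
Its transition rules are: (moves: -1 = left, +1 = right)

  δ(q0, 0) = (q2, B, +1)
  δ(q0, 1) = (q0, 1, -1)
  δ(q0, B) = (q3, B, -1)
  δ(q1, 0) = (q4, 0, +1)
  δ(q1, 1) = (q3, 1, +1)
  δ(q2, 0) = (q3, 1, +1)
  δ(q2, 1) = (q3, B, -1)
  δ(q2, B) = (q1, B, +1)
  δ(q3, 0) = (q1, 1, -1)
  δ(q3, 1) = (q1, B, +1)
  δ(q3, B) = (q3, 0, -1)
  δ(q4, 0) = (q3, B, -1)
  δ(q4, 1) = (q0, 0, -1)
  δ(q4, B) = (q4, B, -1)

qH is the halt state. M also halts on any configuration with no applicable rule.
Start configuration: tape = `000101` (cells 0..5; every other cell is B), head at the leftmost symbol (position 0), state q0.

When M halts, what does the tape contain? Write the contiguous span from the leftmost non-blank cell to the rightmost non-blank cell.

1BB1

q0 | [0]00101BB   read 0 → write B, move +1, go to q2
q2 | B[0]0101BB   read 0 → write 1, move +1, go to q3
q3 | B1[0]101BB   read 0 → write 1, move -1, go to q1
q1 | B[1]1101BB   read 1 → write 1, move +1, go to q3
q3 | B1[1]101BB   read 1 → write B, move +1, go to q1
q1 | B1B[1]01BB   read 1 → write 1, move +1, go to q3
q3 | B1B1[0]1BB   read 0 → write 1, move -1, go to q1
q1 | B1B[1]11BB   read 1 → write 1, move +1, go to q3
q3 | B1B1[1]1BB   read 1 → write B, move +1, go to q1
q1 | B1B1B[1]BB   read 1 → write 1, move +1, go to q3
q3 | B1B1B1[B]B   read B → write 0, move -1, go to q3
q3 | B1B1B[1]0B   read 1 → write B, move +1, go to q1
q1 | B1B1BB[0]B   read 0 → write 0, move +1, go to q4
q4 | B1B1BB0[B]   read B → write B, move -1, go to q4
q4 | B1B1BB[0]B   read 0 → write B, move -1, go to q3
q3 | B1B1B[B]BB   read B → write 0, move -1, go to q3
q3 | B1B1[B]0BB   read B → write 0, move -1, go to q3
q3 | B1B[1]00BB   read 1 → write B, move +1, go to q1
q1 | B1BB[0]0BB   read 0 → write 0, move +1, go to q4
q4 | B1BB0[0]BB   read 0 → write B, move -1, go to q3
q3 | B1BB[0]BBB   read 0 → write 1, move -1, go to q1
q1 | B1B[B]1BBB
The non-blank tape span at halt is 1BB1.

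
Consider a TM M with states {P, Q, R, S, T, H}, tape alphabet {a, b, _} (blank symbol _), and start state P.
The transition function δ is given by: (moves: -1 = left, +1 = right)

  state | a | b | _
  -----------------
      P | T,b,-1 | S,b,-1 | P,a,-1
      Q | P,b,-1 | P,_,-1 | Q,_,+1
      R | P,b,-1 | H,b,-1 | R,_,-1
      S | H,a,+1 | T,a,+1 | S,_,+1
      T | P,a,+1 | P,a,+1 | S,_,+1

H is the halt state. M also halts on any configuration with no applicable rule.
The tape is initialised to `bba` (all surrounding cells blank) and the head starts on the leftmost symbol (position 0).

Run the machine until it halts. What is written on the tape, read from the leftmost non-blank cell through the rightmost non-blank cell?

state=P head=0 tape=_[b]ba   (P,b)→(S,b,-1)
state=S head=-1 tape=[_]bba   (S,_)→(S,_,+1)
state=S head=0 tape=_[b]ba   (S,b)→(T,a,+1)
state=T head=1 tape=_a[b]a   (T,b)→(P,a,+1)
state=P head=2 tape=_aa[a]   (P,a)→(T,b,-1)
state=T head=1 tape=_a[a]b   (T,a)→(P,a,+1)
state=P head=2 tape=_aa[b]   (P,b)→(S,b,-1)
state=S head=1 tape=_a[a]b   (S,a)→(H,a,+1)
state=H head=2 tape=_aa[b]
The non-blank tape span at halt is aab.

aab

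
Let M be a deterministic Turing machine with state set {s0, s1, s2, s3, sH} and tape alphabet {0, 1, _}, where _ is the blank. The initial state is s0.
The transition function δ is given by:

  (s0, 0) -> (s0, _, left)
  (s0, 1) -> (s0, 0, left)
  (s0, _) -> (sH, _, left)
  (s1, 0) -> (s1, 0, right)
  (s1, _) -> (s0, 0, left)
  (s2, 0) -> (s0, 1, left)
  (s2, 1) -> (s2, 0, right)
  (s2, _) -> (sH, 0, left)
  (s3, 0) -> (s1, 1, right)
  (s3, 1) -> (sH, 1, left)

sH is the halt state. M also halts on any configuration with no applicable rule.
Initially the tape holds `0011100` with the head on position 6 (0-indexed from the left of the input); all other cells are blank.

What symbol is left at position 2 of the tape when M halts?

0

s0 | __001110[0]   read 0 → write _, move left, go to s0
s0 | __00111[0]_   read 0 → write _, move left, go to s0
s0 | __0011[1]__   read 1 → write 0, move left, go to s0
s0 | __001[1]0__   read 1 → write 0, move left, go to s0
s0 | __00[1]00__   read 1 → write 0, move left, go to s0
s0 | __0[0]000__   read 0 → write _, move left, go to s0
s0 | __[0]_000__   read 0 → write _, move left, go to s0
s0 | _[_]__000__   read _ → write _, move left, go to sH
sH | [_]___000__
Cell 2 holds 0 when M halts.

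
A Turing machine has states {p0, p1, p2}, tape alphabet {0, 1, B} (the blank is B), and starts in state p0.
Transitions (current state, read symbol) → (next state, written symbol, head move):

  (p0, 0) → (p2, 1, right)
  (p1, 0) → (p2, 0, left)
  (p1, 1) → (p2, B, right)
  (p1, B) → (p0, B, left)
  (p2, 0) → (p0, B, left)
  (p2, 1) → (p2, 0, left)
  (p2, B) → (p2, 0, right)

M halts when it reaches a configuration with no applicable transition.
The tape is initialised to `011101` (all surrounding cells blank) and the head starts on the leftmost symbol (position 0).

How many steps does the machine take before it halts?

12

p0 | B[0]11101   read 0 → write 1, move right, go to p2
p2 | B1[1]1101   read 1 → write 0, move left, go to p2
p2 | B[1]01101   read 1 → write 0, move left, go to p2
p2 | [B]001101   read B → write 0, move right, go to p2
p2 | 0[0]01101   read 0 → write B, move left, go to p0
p0 | [0]B01101   read 0 → write 1, move right, go to p2
p2 | 1[B]01101   read B → write 0, move right, go to p2
p2 | 10[0]1101   read 0 → write B, move left, go to p0
p0 | 1[0]B1101   read 0 → write 1, move right, go to p2
p2 | 11[B]1101   read B → write 0, move right, go to p2
p2 | 110[1]101   read 1 → write 0, move left, go to p2
p2 | 11[0]0101   read 0 → write B, move left, go to p0
p0 | 1[1]B0101
M halts after 12 transitions.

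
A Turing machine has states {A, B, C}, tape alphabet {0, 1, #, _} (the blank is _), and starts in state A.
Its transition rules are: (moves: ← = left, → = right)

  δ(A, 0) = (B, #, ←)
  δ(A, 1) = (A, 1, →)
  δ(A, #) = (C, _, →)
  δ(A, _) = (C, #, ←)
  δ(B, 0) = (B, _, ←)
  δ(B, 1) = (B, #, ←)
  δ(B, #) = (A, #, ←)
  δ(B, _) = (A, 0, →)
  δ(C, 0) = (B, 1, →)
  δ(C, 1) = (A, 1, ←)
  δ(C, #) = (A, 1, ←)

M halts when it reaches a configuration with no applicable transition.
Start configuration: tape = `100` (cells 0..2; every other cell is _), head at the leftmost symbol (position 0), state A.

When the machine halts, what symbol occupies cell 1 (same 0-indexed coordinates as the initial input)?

1

state=A head=0 tape=___[1]00   (A,1)→(A,1,→)
state=A head=1 tape=___1[0]0   (A,0)→(B,#,←)
state=B head=0 tape=___[1]#0   (B,1)→(B,#,←)
state=B head=-1 tape=__[_]##0   (B,_)→(A,0,→)
state=A head=0 tape=__0[#]#0   (A,#)→(C,_,→)
state=C head=1 tape=__0_[#]0   (C,#)→(A,1,←)
state=A head=0 tape=__0[_]10   (A,_)→(C,#,←)
state=C head=-1 tape=__[0]#10   (C,0)→(B,1,→)
state=B head=0 tape=__1[#]10   (B,#)→(A,#,←)
state=A head=-1 tape=__[1]#10   (A,1)→(A,1,→)
state=A head=0 tape=__1[#]10   (A,#)→(C,_,→)
state=C head=1 tape=__1_[1]0   (C,1)→(A,1,←)
state=A head=0 tape=__1[_]10   (A,_)→(C,#,←)
state=C head=-1 tape=__[1]#10   (C,1)→(A,1,←)
state=A head=-2 tape=_[_]1#10   (A,_)→(C,#,←)
state=C head=-3 tape=[_]#1#10
Cell 1 holds 1 when M halts.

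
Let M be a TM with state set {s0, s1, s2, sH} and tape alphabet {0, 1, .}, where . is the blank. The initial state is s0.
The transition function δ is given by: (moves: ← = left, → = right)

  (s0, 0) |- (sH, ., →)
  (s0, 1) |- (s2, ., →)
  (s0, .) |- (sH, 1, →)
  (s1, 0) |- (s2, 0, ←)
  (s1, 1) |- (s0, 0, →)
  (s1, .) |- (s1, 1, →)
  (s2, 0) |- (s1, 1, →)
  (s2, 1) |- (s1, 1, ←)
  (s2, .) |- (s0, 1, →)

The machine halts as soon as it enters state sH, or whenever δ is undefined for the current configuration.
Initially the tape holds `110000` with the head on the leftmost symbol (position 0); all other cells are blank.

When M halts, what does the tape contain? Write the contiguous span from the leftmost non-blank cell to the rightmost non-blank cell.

state=s0 head=0 tape=[1]10000   (s0,1)→(s2,.,→)
state=s2 head=1 tape=.[1]0000   (s2,1)→(s1,1,←)
state=s1 head=0 tape=[.]10000   (s1,.)→(s1,1,→)
state=s1 head=1 tape=1[1]0000   (s1,1)→(s0,0,→)
state=s0 head=2 tape=10[0]000   (s0,0)→(sH,.,→)
state=sH head=3 tape=10.[0]00
The non-blank tape span at halt is 10.000.

10.000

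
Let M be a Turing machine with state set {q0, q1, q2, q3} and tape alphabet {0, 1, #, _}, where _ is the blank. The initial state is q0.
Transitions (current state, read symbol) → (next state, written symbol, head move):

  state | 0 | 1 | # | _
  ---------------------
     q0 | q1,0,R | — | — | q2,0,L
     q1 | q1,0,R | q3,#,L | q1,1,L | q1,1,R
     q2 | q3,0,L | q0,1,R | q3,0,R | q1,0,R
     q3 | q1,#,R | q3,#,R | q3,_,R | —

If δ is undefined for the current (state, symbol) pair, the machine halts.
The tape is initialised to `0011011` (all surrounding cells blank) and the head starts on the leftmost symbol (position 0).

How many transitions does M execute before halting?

q0 | _[0]011011_   read 0 → write 0, move R, go to q1
q1 | _0[0]11011_   read 0 → write 0, move R, go to q1
q1 | _00[1]1011_   read 1 → write #, move L, go to q3
q3 | _0[0]#1011_   read 0 → write #, move R, go to q1
q1 | _0#[#]1011_   read # → write 1, move L, go to q1
q1 | _0[#]11011_   read # → write 1, move L, go to q1
q1 | _[0]111011_   read 0 → write 0, move R, go to q1
q1 | _0[1]11011_   read 1 → write #, move L, go to q3
q3 | _[0]#11011_   read 0 → write #, move R, go to q1
q1 | _#[#]11011_   read # → write 1, move L, go to q1
q1 | _[#]111011_   read # → write 1, move L, go to q1
q1 | [_]1111011_   read _ → write 1, move R, go to q1
q1 | 1[1]111011_   read 1 → write #, move L, go to q3
q3 | [1]#111011_   read 1 → write #, move R, go to q3
q3 | #[#]111011_   read # → write _, move R, go to q3
q3 | #_[1]11011_   read 1 → write #, move R, go to q3
q3 | #_#[1]1011_   read 1 → write #, move R, go to q3
q3 | #_##[1]011_   read 1 → write #, move R, go to q3
q3 | #_###[0]11_   read 0 → write #, move R, go to q1
q1 | #_####[1]1_   read 1 → write #, move L, go to q3
q3 | #_###[#]#1_   read # → write _, move R, go to q3
q3 | #_###_[#]1_   read # → write _, move R, go to q3
q3 | #_###__[1]_   read 1 → write #, move R, go to q3
q3 | #_###__#[_]
M halts after 23 transitions.

23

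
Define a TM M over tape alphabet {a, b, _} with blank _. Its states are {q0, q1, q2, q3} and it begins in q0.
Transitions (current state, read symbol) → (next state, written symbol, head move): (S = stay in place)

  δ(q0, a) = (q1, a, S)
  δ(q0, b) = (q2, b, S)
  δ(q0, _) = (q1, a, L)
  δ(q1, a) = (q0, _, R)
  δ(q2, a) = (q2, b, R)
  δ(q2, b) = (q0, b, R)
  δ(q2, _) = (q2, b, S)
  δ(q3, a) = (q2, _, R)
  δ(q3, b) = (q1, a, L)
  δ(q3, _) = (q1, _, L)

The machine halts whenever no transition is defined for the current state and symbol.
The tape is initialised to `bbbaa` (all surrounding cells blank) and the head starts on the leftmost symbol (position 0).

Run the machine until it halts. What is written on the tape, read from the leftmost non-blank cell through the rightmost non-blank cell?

bbb__a

q0 | [b]bbaa_   read b → write b, move S, go to q2
q2 | [b]bbaa_   read b → write b, move R, go to q0
q0 | b[b]baa_   read b → write b, move S, go to q2
q2 | b[b]baa_   read b → write b, move R, go to q0
q0 | bb[b]aa_   read b → write b, move S, go to q2
q2 | bb[b]aa_   read b → write b, move R, go to q0
q0 | bbb[a]a_   read a → write a, move S, go to q1
q1 | bbb[a]a_   read a → write _, move R, go to q0
q0 | bbb_[a]_   read a → write a, move S, go to q1
q1 | bbb_[a]_   read a → write _, move R, go to q0
q0 | bbb__[_]   read _ → write a, move L, go to q1
q1 | bbb_[_]a
The non-blank tape span at halt is bbb__a.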